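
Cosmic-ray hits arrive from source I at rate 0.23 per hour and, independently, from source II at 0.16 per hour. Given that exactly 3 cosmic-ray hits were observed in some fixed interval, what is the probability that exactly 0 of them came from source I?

Given the total, each event is independently from source I with probability p = λ_I/(λ_I+λ_II) = 0.23/0.39 ≈ 0.5897.
So K ~ Binomial(3, 0.23/0.39): P(K = 0) = C(3,0) · (0.23/0.39)^0 · (0.16/0.39)^3 ≈ 0.0691.

0.0691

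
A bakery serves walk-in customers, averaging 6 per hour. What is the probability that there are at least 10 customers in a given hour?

0.0839

With mean μ = 6 per hour,
P(N ≥ 10) = 1 − P(N ≤ 9) = 1 − Σ_{j=0}^{9} e^(−μ) μ^j/j! ≈ 0.0839.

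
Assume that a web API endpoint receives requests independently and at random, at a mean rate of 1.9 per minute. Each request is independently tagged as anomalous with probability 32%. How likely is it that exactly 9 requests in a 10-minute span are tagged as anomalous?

0.0716

Thinning: the requests that are tagged as anomalous themselves form a Poisson process with rate 0.32 × 1.9 = 0.608 per minute.
Over the interval, μ = 0.608 × 10 = 6.08 (a 10-minute span = 10 minutes).
P(N = 9) = e^(−6.08) · 6.08^9/9! ≈ 0.0716.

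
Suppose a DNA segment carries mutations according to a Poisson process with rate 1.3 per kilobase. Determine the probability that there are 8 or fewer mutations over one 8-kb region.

0.2896

Over the interval, μ = 1.3 × 8 = 10.4 (an 8-kb region = 8 kilobases).
P(N ≤ 8) = Σ_{j=0}^{8} e^(−μ) μ^j/j! ≈ 0.2896.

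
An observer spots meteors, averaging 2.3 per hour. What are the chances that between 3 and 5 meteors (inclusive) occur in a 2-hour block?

0.5231

Over the interval, μ = 2.3 × 2 = 4.6 (a 2-hour block = 2 hours).
P(3 ≤ N ≤ 5) = Σ_{j=3}^{5} e^(−4.6) · 4.6^j/j! ≈ 0.5231.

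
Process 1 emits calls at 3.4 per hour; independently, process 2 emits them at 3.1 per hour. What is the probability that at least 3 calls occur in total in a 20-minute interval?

Independent Poisson processes superpose: combined rate λ = 3.4 + 3.1 = 6.5 per hour.
Over the interval, μ = 6.5 × 1/3 ≈ 2.16667 (a 20-minute interval = 1/3 hours).
P(N ≥ 3) = 1 − P(N ≤ 2) ≈ 0.3683.

0.3683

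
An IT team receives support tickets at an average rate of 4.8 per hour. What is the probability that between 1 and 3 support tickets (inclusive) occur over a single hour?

0.2860

With mean μ = 4.8 per hour,
P(1 ≤ N ≤ 3) = Σ_{j=1}^{3} e^(−4.8) · 4.8^j/j! ≈ 0.2860.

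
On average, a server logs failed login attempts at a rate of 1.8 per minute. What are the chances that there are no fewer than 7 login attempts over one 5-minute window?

0.7932

Over the interval, μ = 1.8 × 5 = 9 (a 5-minute window = 5 minutes).
P(N ≥ 7) = 1 − P(N ≤ 6) = 1 − Σ_{j=0}^{6} e^(−μ) μ^j/j! ≈ 0.7932.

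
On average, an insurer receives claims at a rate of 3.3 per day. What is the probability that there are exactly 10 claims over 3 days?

Over the interval, μ = 3.3 × 3 = 9.9 (3 days).
P(N = 10) = e^(−μ) μ^10/10! = e^(−9.9) · 9.9^10/3628800 ≈ 0.1250.

0.1250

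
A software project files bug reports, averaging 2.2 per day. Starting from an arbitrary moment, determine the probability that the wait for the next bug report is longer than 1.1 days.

The wait for the next event is exponential with rate λ = 2.2 per day.
P(T > 1.1) = e^(−λt) = e^(−2.2 × 1.1) = e^(−2.42) ≈ 0.0889.

0.0889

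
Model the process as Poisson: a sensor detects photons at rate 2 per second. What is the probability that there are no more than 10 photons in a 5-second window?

0.5830

Over the interval, μ = 2 × 5 = 10 (a 5-second window = 5 seconds).
P(N ≤ 10) = Σ_{j=0}^{10} e^(−μ) μ^j/j! ≈ 0.5830.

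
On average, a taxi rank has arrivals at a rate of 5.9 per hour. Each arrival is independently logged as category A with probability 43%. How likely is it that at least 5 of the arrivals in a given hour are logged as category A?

Thinning: the arrivals that are logged as category A themselves form a Poisson process with rate 0.43 × 5.9 = 2.537 per hour.
So μ = 2.537.
P(N ≥ 5) = 1 − P(N ≤ 4) ≈ 0.1138.

0.1138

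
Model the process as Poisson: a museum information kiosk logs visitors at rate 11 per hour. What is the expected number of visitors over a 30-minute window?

E[N] = λt = 11 × 0.5 = 5.5 (a 30-minute window = 0.5 hours).

5.5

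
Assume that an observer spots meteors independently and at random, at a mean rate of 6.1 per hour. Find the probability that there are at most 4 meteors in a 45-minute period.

0.5179

Over the interval, μ = 6.1 × 0.75 = 4.575 (a 45-minute period = 0.75 hours).
P(N ≤ 4) = Σ_{j=0}^{4} e^(−μ) μ^j/j! ≈ 0.5179.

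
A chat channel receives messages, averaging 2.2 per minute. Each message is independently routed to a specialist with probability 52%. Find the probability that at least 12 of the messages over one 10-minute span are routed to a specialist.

Thinning: the messages that are routed to a specialist themselves form a Poisson process with rate 0.52 × 2.2 = 1.144 per minute.
Over the interval, μ = 1.144 × 10 = 11.44 (a 10-minute span = 10 minutes).
P(N ≥ 12) = 1 − P(N ≤ 11) ≈ 0.4731.

0.4731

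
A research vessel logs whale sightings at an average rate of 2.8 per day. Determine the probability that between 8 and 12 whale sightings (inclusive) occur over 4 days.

0.5359

Over the interval, μ = 2.8 × 4 = 11.2 (4 days).
P(8 ≤ N ≤ 12) = Σ_{j=8}^{12} e^(−11.2) · 11.2^j/j! ≈ 0.5359.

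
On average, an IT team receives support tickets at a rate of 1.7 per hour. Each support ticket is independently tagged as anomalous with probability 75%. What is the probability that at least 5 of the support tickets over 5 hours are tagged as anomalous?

Thinning: the support tickets that are tagged as anomalous themselves form a Poisson process with rate 0.75 × 1.7 = 1.275 per hour.
Over the interval, μ = 1.275 × 5 = 6.375 (5 hours).
P(N ≥ 5) = 1 − P(N ≤ 4) ≈ 0.7620.

0.7620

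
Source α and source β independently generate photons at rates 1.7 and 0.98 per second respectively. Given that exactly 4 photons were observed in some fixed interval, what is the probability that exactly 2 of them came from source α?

Given the total, each event is independently from source α with probability p = λ_α/(λ_α+λ_β) = 1.7/2.68 ≈ 0.6343.
So K ~ Binomial(4, 1.7/2.68): P(K = 2) = C(4,2) · (1.7/2.68)^2 · (0.98/2.68)^2 ≈ 0.3228.

0.3228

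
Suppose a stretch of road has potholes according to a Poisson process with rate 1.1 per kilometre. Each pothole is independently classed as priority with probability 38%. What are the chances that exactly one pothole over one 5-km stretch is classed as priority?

0.2585

Thinning: the potholes that are classed as priority themselves form a Poisson process with rate 0.38 × 1.1 = 0.418 per kilometre.
Over the interval, μ = 0.418 × 5 = 2.09 (a 5-km stretch = 5 kilometres).
P(N = 1) = e^(−2.09) · 2.09^1/1! ≈ 0.2585.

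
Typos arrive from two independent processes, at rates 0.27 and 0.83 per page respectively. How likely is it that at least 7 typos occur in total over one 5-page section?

Independent Poisson processes superpose: combined rate λ = 0.27 + 0.83 = 1.1 per page.
Over the interval, μ = 1.1 × 5 = 5.5 (a 5-page section = 5 pages).
P(N ≥ 7) = 1 − P(N ≤ 6) ≈ 0.3140.

0.3140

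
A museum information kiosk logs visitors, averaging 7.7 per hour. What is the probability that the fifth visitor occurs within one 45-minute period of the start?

0.6837

Over the interval, μ = 7.7 × 0.75 = 5.775 (a 45-minute period = 0.75 hours).
The fifth arrival falls in the interval iff at least 5 events occur there: P(S_5 ≤ t) = P(N ≥ 5) = 1 − P(N ≤ 4) ≈ 0.6837.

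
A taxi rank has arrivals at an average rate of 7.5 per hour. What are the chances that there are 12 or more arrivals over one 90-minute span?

Over the interval, μ = 7.5 × 1.5 = 11.25 (a 90-minute span = 1.5 hours).
P(N ≥ 12) = 1 − P(N ≤ 11) = 1 − Σ_{j=0}^{11} e^(−μ) μ^j/j! ≈ 0.4505.

0.4505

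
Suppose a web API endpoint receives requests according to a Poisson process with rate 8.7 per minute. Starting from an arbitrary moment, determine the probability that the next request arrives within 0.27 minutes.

0.9045

Inter-arrival times are exponential with rate λ = 8.7 per minute.
P(T ≤ 0.27) = 1 − e^(−λt) = 1 − e^(−8.7 × 0.27) = 1 − e^(−2.349) ≈ 0.9045.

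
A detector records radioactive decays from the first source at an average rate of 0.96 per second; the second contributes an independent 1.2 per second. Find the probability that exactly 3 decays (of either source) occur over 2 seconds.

Independent Poisson processes superpose: combined rate λ = 0.96 + 1.2 = 2.16 per second.
Over the interval, μ = 2.16 × 2 = 4.32 (2 seconds).
P(N = 3) = e^(−4.32) · 4.32^3/3! ≈ 0.1787.

0.1787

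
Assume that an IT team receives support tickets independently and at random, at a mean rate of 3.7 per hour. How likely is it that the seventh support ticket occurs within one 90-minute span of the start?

0.3218

Over the interval, μ = 3.7 × 1.5 = 5.55 (a 90-minute span = 1.5 hours).
The seventh arrival falls in the interval iff at least 7 events occur there: P(S_7 ≤ t) = P(N ≥ 7) = 1 − P(N ≤ 6) ≈ 0.3218.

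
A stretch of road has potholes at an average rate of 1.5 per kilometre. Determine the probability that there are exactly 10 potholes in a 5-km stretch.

0.0858

Over the interval, μ = 1.5 × 5 = 7.5 (a 5-km stretch = 5 kilometres).
P(N = 10) = e^(−μ) μ^10/10! = e^(−7.5) · 7.5^10/3628800 ≈ 0.0858.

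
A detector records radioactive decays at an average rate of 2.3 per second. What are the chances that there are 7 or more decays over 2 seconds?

Over the interval, μ = 2.3 × 2 = 4.6 (2 seconds).
P(N ≥ 7) = 1 − P(N ≤ 6) = 1 − Σ_{j=0}^{6} e^(−μ) μ^j/j! ≈ 0.1820.

0.1820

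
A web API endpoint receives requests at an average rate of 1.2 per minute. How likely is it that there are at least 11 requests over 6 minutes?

Over the interval, μ = 1.2 × 6 = 7.2 (6 minutes).
P(N ≥ 11) = 1 − P(N ≤ 10) = 1 − Σ_{j=0}^{10} e^(−μ) μ^j/j! ≈ 0.1133.

0.1133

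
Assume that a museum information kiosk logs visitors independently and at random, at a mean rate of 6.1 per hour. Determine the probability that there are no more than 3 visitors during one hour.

0.1425

With mean μ = 6.1 per hour,
P(N ≤ 3) = Σ_{j=0}^{3} e^(−μ) μ^j/j! ≈ 0.1425.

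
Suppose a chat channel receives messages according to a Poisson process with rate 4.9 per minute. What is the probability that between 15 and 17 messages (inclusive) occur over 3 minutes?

0.2771

Over the interval, μ = 4.9 × 3 = 14.7 (3 minutes).
P(15 ≤ N ≤ 17) = Σ_{j=15}^{17} e^(−14.7) · 14.7^j/j! ≈ 0.2771.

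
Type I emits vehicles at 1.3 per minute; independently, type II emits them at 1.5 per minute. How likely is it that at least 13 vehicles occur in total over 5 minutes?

Independent Poisson processes superpose: combined rate λ = 1.3 + 1.5 = 2.8 per minute.
Over the interval, μ = 2.8 × 5 = 14 (5 minutes).
P(N ≥ 13) = 1 − P(N ≤ 12) ≈ 0.6415.

0.6415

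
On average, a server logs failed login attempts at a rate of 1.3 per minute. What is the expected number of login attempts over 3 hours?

234

E[N] = λt = 1.3 × 180 = 234 (3 hours = 180 minutes).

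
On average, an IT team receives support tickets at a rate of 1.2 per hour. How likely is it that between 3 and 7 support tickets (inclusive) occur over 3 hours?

Over the interval, μ = 1.2 × 3 = 3.6 (3 hours).
P(3 ≤ N ≤ 7) = Σ_{j=3}^{7} e^(−3.6) · 3.6^j/j! ≈ 0.6665.

0.6665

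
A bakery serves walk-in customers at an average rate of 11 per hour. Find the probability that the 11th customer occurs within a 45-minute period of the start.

0.2097

Over the interval, μ = 11 × 0.75 = 8.25 (a 45-minute period = 0.75 hours).
The 11th arrival falls in the interval iff at least 11 events occur there: P(S_11 ≤ t) = P(N ≥ 11) = 1 − P(N ≤ 10) ≈ 0.2097.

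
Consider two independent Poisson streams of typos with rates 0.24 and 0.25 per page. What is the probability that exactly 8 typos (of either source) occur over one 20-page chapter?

0.1170

Independent Poisson processes superpose: combined rate λ = 0.24 + 0.25 = 0.49 per page.
Over the interval, μ = 0.49 × 20 = 9.8 (a 20-page chapter = 20 pages).
P(N = 8) = e^(−9.8) · 9.8^8/8! ≈ 0.1170.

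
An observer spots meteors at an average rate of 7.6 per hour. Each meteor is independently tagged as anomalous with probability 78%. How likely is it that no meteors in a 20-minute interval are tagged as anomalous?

0.1386

Thinning: the meteors that are tagged as anomalous themselves form a Poisson process with rate 0.78 × 7.6 = 5.928 per hour.
Over the interval, μ = 5.928 × 1/3 = 1.976 (a 20-minute interval = 1/3 hours).
P(N = 0) = e^(−1.976) · 1.976^0/0! ≈ 0.1386.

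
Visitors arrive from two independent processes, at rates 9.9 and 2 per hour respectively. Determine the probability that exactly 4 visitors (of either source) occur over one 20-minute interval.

Independent Poisson processes superpose: combined rate λ = 9.9 + 2 = 11.9 per hour.
Over the interval, μ = 11.9 × 1/3 ≈ 3.96667 (a 20-minute interval = 1/3 hours).
P(N = 4) = e^(−3.96667) · 3.96667^4/4! ≈ 0.1953.

0.1953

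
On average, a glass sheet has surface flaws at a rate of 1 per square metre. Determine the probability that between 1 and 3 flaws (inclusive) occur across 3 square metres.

Over the interval, μ = 1 × 3 = 3 (3 square metres).
P(1 ≤ N ≤ 3) = Σ_{j=1}^{3} e^(−3) · 3^j/j! ≈ 0.5974.

0.5974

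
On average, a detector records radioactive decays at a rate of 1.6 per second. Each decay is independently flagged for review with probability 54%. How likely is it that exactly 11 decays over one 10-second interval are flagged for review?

0.0888

Thinning: the decays that are flagged for review themselves form a Poisson process with rate 0.54 × 1.6 = 0.864 per second.
Over the interval, μ = 0.864 × 10 = 8.64 (a 10-second interval = 10 seconds).
P(N = 11) = e^(−8.64) · 8.64^11/11! ≈ 0.0888.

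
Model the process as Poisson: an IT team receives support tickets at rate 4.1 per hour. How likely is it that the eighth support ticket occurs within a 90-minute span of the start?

Over the interval, μ = 4.1 × 1.5 = 6.15 (a 90-minute span = 1.5 hours).
The eighth arrival falls in the interval iff at least 8 events occur there: P(S_8 ≤ t) = P(N ≥ 8) = 1 − P(N ≤ 7) ≈ 0.2769.

0.2769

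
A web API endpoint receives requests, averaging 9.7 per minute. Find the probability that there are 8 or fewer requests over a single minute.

0.3676

With mean μ = 9.7 per minute,
P(N ≤ 8) = Σ_{j=0}^{8} e^(−μ) μ^j/j! ≈ 0.3676.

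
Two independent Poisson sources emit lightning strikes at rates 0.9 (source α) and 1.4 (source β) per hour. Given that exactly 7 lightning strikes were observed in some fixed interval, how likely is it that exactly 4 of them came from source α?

Given the total, each event is independently from source α with probability p = λ_α/(λ_α+λ_β) = 0.9/2.3 ≈ 0.3913.
So K ~ Binomial(7, 0.9/2.3): P(K = 4) = C(7,4) · (0.9/2.3)^4 · (1.4/2.3)^3 ≈ 0.1851.

0.1851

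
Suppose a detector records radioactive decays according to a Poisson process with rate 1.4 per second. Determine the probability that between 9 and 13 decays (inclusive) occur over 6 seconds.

Over the interval, μ = 1.4 × 6 = 8.4 (6 seconds).
P(9 ≤ N ≤ 13) = Σ_{j=9}^{13} e^(−8.4) · 8.4^j/j! ≈ 0.4155.

0.4155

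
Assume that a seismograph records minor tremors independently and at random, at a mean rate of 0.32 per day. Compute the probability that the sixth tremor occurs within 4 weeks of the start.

Over the interval, μ = 0.32 × 28 = 8.96 (4 weeks = 28 days).
The sixth arrival falls in the interval iff at least 6 events occur there: P(S_6 ≤ t) = P(N ≥ 6) = 1 − P(N ≤ 5) ≈ 0.8819.

0.8819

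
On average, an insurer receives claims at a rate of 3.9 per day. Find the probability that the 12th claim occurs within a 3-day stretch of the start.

Over the interval, μ = 3.9 × 3 = 11.7 (a 3-day stretch = 3 days).
The 12th arrival falls in the interval iff at least 12 events occur there: P(S_12 ≤ t) = P(N ≥ 12) = 1 − P(N ≤ 11) ≈ 0.5037.

0.5037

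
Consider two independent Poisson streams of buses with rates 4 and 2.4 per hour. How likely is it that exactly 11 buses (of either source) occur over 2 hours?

0.1045

Independent Poisson processes superpose: combined rate λ = 4 + 2.4 = 6.4 per hour.
Over the interval, μ = 6.4 × 2 = 12.8 (2 hours).
P(N = 11) = e^(−12.8) · 12.8^11/11! ≈ 0.1045.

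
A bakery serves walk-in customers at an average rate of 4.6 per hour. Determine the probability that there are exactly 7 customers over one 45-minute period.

Over the interval, μ = 4.6 × 0.75 = 3.45 (a 45-minute period = 0.75 hours).
P(N = 7) = e^(−μ) μ^7/7! = e^(−3.45) · 3.45^7/5040 ≈ 0.0366.

0.0366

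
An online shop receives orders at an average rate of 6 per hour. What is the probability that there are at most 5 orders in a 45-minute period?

Over the interval, μ = 6 × 0.75 = 4.5 (a 45-minute period = 0.75 hours).
P(N ≤ 5) = Σ_{j=0}^{5} e^(−μ) μ^j/j! ≈ 0.7029.

0.7029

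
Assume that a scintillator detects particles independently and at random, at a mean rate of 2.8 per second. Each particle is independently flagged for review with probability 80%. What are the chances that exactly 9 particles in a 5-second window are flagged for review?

Thinning: the particles that are flagged for review themselves form a Poisson process with rate 0.8 × 2.8 = 2.24 per second.
Over the interval, μ = 2.24 × 5 = 11.2 (a 5-second window = 5 seconds).
P(N = 9) = e^(−11.2) · 11.2^9/9! ≈ 0.1045.

0.1045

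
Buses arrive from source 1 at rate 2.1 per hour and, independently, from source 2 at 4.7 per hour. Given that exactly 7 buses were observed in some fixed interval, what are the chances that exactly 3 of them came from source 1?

Given the total, each event is independently from source 1 with probability p = λ_1/(λ_1+λ_2) = 2.1/6.8 ≈ 0.3088.
So K ~ Binomial(7, 2.1/6.8): P(K = 3) = C(7,3) · (2.1/6.8)^3 · (4.7/6.8)^4 ≈ 0.2353.

0.2353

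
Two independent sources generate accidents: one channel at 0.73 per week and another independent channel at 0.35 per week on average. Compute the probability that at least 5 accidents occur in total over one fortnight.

Independent Poisson processes superpose: combined rate λ = 0.73 + 0.35 = 1.08 per week.
Over the interval, μ = 1.08 × 2 = 2.16 (a fortnight = 2 weeks).
P(N ≥ 5) = 1 − P(N ≤ 4) ≈ 0.0682.

0.0682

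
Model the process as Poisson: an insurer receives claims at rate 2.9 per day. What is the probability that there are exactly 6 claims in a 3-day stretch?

Over the interval, μ = 2.9 × 3 = 8.7 (a 3-day stretch = 3 days).
P(N = 6) = e^(−μ) μ^6/6! = e^(−8.7) · 8.7^6/720 ≈ 0.1003.

0.1003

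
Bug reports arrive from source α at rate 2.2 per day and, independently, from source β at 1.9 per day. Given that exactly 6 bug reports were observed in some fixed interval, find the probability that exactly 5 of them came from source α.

0.1237

Given the total, each event is independently from source α with probability p = λ_α/(λ_α+λ_β) = 2.2/4.1 ≈ 0.5366.
So K ~ Binomial(6, 2.2/4.1): P(K = 5) = C(6,5) · (2.2/4.1)^5 · (1.9/4.1)^1 ≈ 0.1237.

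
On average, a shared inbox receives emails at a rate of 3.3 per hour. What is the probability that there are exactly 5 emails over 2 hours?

0.1420

Over the interval, μ = 3.3 × 2 = 6.6 (2 hours).
P(N = 5) = e^(−μ) μ^5/5! = e^(−6.6) · 6.6^5/120 ≈ 0.1420.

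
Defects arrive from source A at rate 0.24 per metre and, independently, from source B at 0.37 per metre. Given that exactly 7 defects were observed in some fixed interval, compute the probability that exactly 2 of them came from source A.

Given the total, each event is independently from source A with probability p = λ_A/(λ_A+λ_B) = 0.24/0.61 ≈ 0.3934.
So K ~ Binomial(7, 0.24/0.61): P(K = 2) = C(7,2) · (0.24/0.61)^2 · (0.37/0.61)^5 ≈ 0.2669.

0.2669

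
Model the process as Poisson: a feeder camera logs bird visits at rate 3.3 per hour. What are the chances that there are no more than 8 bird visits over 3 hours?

0.3442

Over the interval, μ = 3.3 × 3 = 9.9 (3 hours).
P(N ≤ 8) = Σ_{j=0}^{8} e^(−μ) μ^j/j! ≈ 0.3442.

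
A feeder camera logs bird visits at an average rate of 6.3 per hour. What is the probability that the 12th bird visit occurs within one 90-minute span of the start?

0.2427

Over the interval, μ = 6.3 × 1.5 = 9.45 (a 90-minute span = 1.5 hours).
The 12th arrival falls in the interval iff at least 12 events occur there: P(S_12 ≤ t) = P(N ≥ 12) = 1 − P(N ≤ 11) ≈ 0.2427.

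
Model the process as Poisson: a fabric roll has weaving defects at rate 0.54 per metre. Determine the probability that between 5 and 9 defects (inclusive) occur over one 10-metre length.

0.5779

Over the interval, μ = 0.54 × 10 = 5.4 (a 10-metre length = 10 metres).
P(5 ≤ N ≤ 9) = Σ_{j=5}^{9} e^(−5.4) · 5.4^j/j! ≈ 0.5779.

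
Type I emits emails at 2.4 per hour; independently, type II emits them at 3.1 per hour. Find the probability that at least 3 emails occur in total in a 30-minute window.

0.5185

Independent Poisson processes superpose: combined rate λ = 2.4 + 3.1 = 5.5 per hour.
Over the interval, μ = 5.5 × 0.5 = 2.75 (a 30-minute window = 0.5 hours).
P(N ≥ 3) = 1 − P(N ≤ 2) ≈ 0.5185.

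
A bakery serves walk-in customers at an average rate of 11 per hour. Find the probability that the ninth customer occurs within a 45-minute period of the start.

Over the interval, μ = 11 × 0.75 = 8.25 (a 45-minute period = 0.75 hours).
The ninth arrival falls in the interval iff at least 9 events occur there: P(S_9 ≤ t) = P(N ≥ 9) = 1 − P(N ≤ 8) ≈ 0.4423.

0.4423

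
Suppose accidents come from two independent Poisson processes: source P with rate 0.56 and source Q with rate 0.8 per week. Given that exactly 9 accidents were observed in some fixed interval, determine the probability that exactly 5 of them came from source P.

Given the total, each event is independently from source P with probability p = λ_P/(λ_P+λ_Q) = 0.56/1.36 ≈ 0.4118.
So K ~ Binomial(9, 0.56/1.36): P(K = 5) = C(9,5) · (0.56/1.36)^5 · (0.8/1.36)^4 ≈ 0.1786.

0.1786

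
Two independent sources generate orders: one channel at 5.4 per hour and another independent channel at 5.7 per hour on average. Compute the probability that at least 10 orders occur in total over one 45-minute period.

0.3244

Independent Poisson processes superpose: combined rate λ = 5.4 + 5.7 = 11.1 per hour.
Over the interval, μ = 11.1 × 0.75 = 8.325 (a 45-minute period = 0.75 hours).
P(N ≥ 10) = 1 − P(N ≤ 9) ≈ 0.3244.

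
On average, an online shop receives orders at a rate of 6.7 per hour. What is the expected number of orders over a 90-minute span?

10.05

E[N] = λt = 6.7 × 1.5 = 10.05 (a 90-minute span = 1.5 hours).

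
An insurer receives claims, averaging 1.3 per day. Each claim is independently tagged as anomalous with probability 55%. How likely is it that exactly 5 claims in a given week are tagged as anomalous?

Thinning: the claims that are tagged as anomalous themselves form a Poisson process with rate 0.55 × 1.3 = 0.715 per day.
Over the interval, μ = 0.715 × 7 = 5.005 (a week = 7 days).
P(N = 5) = e^(−5.005) · 5.005^5/5! ≈ 0.1755.

0.1755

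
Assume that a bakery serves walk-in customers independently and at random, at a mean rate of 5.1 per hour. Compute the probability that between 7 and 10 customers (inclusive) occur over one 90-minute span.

Over the interval, μ = 5.1 × 1.5 = 7.65 (a 90-minute span = 1.5 hours).
P(7 ≤ N ≤ 10) = Σ_{j=7}^{10} e^(−7.65) · 7.65^j/j! ≈ 0.4911.

0.4911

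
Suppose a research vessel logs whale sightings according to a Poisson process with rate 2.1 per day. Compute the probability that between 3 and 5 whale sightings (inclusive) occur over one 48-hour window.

Over the interval, μ = 2.1 × 2 = 4.2 (a 48-hour window = 2 days).
P(3 ≤ N ≤ 5) = Σ_{j=3}^{5} e^(−4.2) · 4.2^j/j! ≈ 0.5429.

0.5429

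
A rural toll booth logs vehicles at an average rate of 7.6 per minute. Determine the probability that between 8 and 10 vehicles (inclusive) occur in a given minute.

With mean μ = 7.6 per minute,
P(8 ≤ N ≤ 10) = Σ_{j=8}^{10} e^(−7.6) · 7.6^j/j! ≈ 0.3435.

0.3435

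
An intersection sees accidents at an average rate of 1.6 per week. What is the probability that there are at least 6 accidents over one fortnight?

0.1054

Over the interval, μ = 1.6 × 2 = 3.2 (a fortnight = 2 weeks).
P(N ≥ 6) = 1 − P(N ≤ 5) = 1 − Σ_{j=0}^{5} e^(−μ) μ^j/j! ≈ 0.1054.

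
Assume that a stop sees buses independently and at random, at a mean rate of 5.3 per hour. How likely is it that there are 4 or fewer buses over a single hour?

0.3895

With mean μ = 5.3 per hour,
P(N ≤ 4) = Σ_{j=0}^{4} e^(−μ) μ^j/j! ≈ 0.3895.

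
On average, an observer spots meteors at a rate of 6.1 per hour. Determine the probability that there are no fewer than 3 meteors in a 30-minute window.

0.5879

Over the interval, μ = 6.1 × 0.5 = 3.05 (a 30-minute window = 0.5 hours).
P(N ≥ 3) = 1 − P(N ≤ 2) = 1 − Σ_{j=0}^{2} e^(−μ) μ^j/j! ≈ 0.5879.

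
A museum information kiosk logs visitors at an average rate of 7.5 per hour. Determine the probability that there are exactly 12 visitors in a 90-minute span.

0.1116

Over the interval, μ = 7.5 × 1.5 = 11.25 (a 90-minute span = 1.5 hours).
P(N = 12) = e^(−μ) μ^12/12! = e^(−11.25) · 11.25^12/479001600 ≈ 0.1116.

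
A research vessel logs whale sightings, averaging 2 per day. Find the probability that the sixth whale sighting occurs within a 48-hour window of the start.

Over the interval, μ = 2 × 2 = 4 (a 48-hour window = 2 days).
The sixth arrival falls in the interval iff at least 6 events occur there: P(S_6 ≤ t) = P(N ≥ 6) = 1 − P(N ≤ 5) ≈ 0.2149.

0.2149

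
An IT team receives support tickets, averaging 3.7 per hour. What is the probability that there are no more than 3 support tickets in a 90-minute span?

0.1961

Over the interval, μ = 3.7 × 1.5 = 5.55 (a 90-minute span = 1.5 hours).
P(N ≤ 3) = Σ_{j=0}^{3} e^(−μ) μ^j/j! ≈ 0.1961.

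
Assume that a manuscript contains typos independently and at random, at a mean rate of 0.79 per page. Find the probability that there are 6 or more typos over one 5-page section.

0.2071

Over the interval, μ = 0.79 × 5 = 3.95 (a 5-page section = 5 pages).
P(N ≥ 6) = 1 − P(N ≤ 5) = 1 − Σ_{j=0}^{5} e^(−μ) μ^j/j! ≈ 0.2071.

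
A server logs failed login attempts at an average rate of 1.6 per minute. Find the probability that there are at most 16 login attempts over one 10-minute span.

0.5660

Over the interval, μ = 1.6 × 10 = 16 (a 10-minute span = 10 minutes).
P(N ≤ 16) = Σ_{j=0}^{16} e^(−μ) μ^j/j! ≈ 0.5660.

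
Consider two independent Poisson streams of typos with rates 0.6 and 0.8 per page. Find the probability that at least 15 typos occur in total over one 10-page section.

Independent Poisson processes superpose: combined rate λ = 0.6 + 0.8 = 1.4 per page.
Over the interval, μ = 1.4 × 10 = 14 (a 10-page section = 10 pages).
P(N ≥ 15) = 1 − P(N ≤ 14) ≈ 0.4296.

0.4296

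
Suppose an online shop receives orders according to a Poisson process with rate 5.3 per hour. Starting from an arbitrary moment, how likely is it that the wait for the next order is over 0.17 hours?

The wait for the next event is exponential with rate λ = 5.3 per hour.
P(T > 0.17) = e^(−λt) = e^(−5.3 × 0.17) = e^(−0.901) ≈ 0.4062.

0.4062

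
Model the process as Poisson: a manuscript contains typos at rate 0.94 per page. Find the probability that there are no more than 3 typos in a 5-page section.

0.3097

Over the interval, μ = 0.94 × 5 = 4.7 (a 5-page section = 5 pages).
P(N ≤ 3) = Σ_{j=0}^{3} e^(−μ) μ^j/j! ≈ 0.3097.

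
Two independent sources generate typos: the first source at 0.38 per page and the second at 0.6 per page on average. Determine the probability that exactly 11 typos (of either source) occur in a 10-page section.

Independent Poisson processes superpose: combined rate λ = 0.38 + 0.6 = 0.98 per page.
Over the interval, μ = 0.98 × 10 = 9.8 (a 10-page section = 10 pages).
P(N = 11) = e^(−9.8) · 9.8^11/11! ≈ 0.1112.

0.1112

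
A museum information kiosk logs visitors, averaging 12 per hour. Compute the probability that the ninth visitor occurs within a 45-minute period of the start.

Over the interval, μ = 12 × 0.75 = 9 (a 45-minute period = 0.75 hours).
The ninth arrival falls in the interval iff at least 9 events occur there: P(S_9 ≤ t) = P(N ≥ 9) = 1 − P(N ≤ 8) ≈ 0.5443.

0.5443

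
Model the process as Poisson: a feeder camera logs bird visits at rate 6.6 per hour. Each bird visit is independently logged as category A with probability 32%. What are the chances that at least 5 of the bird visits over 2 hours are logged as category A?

0.4148

Thinning: the bird visits that are logged as category A themselves form a Poisson process with rate 0.32 × 6.6 = 2.112 per hour.
Over the interval, μ = 2.112 × 2 = 4.224 (2 hours).
P(N ≥ 5) = 1 − P(N ≤ 4) ≈ 0.4148.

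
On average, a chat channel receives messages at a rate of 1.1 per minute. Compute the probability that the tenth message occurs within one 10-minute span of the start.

0.6595

Over the interval, μ = 1.1 × 10 = 11 (a 10-minute span = 10 minutes).
The tenth arrival falls in the interval iff at least 10 events occur there: P(S_10 ≤ t) = P(N ≥ 10) = 1 − P(N ≤ 9) ≈ 0.6595.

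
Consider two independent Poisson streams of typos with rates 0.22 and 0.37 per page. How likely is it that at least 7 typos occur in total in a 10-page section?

0.3776

Independent Poisson processes superpose: combined rate λ = 0.22 + 0.37 = 0.59 per page.
Over the interval, μ = 0.59 × 10 = 5.9 (a 10-page section = 10 pages).
P(N ≥ 7) = 1 − P(N ≤ 6) ≈ 0.3776.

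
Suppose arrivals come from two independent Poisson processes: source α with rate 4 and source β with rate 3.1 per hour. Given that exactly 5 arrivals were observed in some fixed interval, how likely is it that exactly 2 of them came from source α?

Given the total, each event is independently from source α with probability p = λ_α/(λ_α+λ_β) = 4/7.1 ≈ 0.5634.
So K ~ Binomial(5, 4/7.1): P(K = 2) = C(5,2) · (4/7.1)^2 · (3.1/7.1)^3 ≈ 0.2642.

0.2642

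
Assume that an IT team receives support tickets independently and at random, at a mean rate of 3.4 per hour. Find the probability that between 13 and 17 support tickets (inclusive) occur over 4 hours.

0.4556

Over the interval, μ = 3.4 × 4 = 13.6 (4 hours).
P(13 ≤ N ≤ 17) = Σ_{j=13}^{17} e^(−13.6) · 13.6^j/j! ≈ 0.4556.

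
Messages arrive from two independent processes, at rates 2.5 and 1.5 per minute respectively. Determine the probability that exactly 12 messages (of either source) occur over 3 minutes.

0.1144

Independent Poisson processes superpose: combined rate λ = 2.5 + 1.5 = 4 per minute.
Over the interval, μ = 4 × 3 = 12 (3 minutes).
P(N = 12) = e^(−12) · 12^12/12! ≈ 0.1144.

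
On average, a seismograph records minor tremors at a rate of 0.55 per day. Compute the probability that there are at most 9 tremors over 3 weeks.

0.2839

Over the interval, μ = 0.55 × 21 = 11.55 (3 weeks = 21 days).
P(N ≤ 9) = Σ_{j=0}^{9} e^(−μ) μ^j/j! ≈ 0.2839.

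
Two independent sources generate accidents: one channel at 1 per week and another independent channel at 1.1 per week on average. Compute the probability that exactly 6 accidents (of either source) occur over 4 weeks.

0.1097

Independent Poisson processes superpose: combined rate λ = 1 + 1.1 = 2.1 per week.
Over the interval, μ = 2.1 × 4 = 8.4 (4 weeks).
P(N = 6) = e^(−8.4) · 8.4^6/6! ≈ 0.1097.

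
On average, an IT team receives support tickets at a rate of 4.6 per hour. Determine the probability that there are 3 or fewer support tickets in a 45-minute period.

0.5475

Over the interval, μ = 4.6 × 0.75 = 3.45 (a 45-minute period = 0.75 hours).
P(N ≤ 3) = Σ_{j=0}^{3} e^(−μ) μ^j/j! ≈ 0.5475.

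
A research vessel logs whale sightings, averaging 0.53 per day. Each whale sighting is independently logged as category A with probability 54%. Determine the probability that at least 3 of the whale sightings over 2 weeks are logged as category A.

0.7629

Thinning: the whale sightings that are logged as category A themselves form a Poisson process with rate 0.54 × 0.53 = 0.2862 per day.
Over the interval, μ = 0.2862 × 14 = 4.0068 (2 weeks = 14 days).
P(N ≥ 3) = 1 − P(N ≤ 2) ≈ 0.7629.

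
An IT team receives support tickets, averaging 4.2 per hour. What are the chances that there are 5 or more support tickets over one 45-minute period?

Over the interval, μ = 4.2 × 0.75 = 3.15 (a 45-minute period = 0.75 hours).
P(N ≥ 5) = 1 − P(N ≤ 4) = 1 − Σ_{j=0}^{4} e^(−μ) μ^j/j! ≈ 0.2105.

0.2105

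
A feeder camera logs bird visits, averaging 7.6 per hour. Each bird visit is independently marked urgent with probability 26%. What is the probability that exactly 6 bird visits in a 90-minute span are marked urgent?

Thinning: the bird visits that are marked urgent themselves form a Poisson process with rate 0.26 × 7.6 = 1.976 per hour.
Over the interval, μ = 1.976 × 1.5 = 2.964 (a 90-minute span = 1.5 hours).
P(N = 6) = e^(−2.964) · 2.964^6/6! ≈ 0.0486.

0.0486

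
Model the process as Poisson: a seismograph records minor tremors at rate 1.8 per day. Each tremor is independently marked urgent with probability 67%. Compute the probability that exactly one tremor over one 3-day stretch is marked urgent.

Thinning: the tremors that are marked urgent themselves form a Poisson process with rate 0.67 × 1.8 = 1.206 per day.
Over the interval, μ = 1.206 × 3 = 3.618 (a 3-day stretch = 3 days).
P(N = 1) = e^(−3.618) · 3.618^1/1! ≈ 0.0971.

0.0971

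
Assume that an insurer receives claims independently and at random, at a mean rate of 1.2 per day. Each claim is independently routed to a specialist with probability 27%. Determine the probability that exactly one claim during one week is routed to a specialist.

Thinning: the claims that are routed to a specialist themselves form a Poisson process with rate 0.27 × 1.2 = 0.324 per day.
Over the interval, μ = 0.324 × 7 = 2.268 (a week = 7 days).
P(N = 1) = e^(−2.268) · 2.268^1/1! ≈ 0.2348.

0.2348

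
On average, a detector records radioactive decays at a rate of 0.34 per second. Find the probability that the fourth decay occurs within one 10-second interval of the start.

Over the interval, μ = 0.34 × 10 = 3.4 (a 10-second interval = 10 seconds).
The fourth arrival falls in the interval iff at least 4 events occur there: P(S_4 ≤ t) = P(N ≥ 4) = 1 − P(N ≤ 3) ≈ 0.4416.

0.4416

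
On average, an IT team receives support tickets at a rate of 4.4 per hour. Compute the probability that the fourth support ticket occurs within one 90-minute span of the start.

0.8948

Over the interval, μ = 4.4 × 1.5 = 6.6 (a 90-minute span = 1.5 hours).
The fourth arrival falls in the interval iff at least 4 events occur there: P(S_4 ≤ t) = P(N ≥ 4) = 1 − P(N ≤ 3) ≈ 0.8948.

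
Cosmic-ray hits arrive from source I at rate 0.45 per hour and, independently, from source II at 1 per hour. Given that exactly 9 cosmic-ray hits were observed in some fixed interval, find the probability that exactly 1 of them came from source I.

Given the total, each event is independently from source I with probability p = λ_I/(λ_I+λ_II) = 0.45/1.45 ≈ 0.3103.
So K ~ Binomial(9, 0.45/1.45): P(K = 1) = C(9,1) · (0.45/1.45)^1 · (1/1.45)^8 ≈ 0.1429.

0.1429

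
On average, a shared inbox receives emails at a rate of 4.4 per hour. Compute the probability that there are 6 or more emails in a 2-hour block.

0.8716

Over the interval, μ = 4.4 × 2 = 8.8 (a 2-hour block = 2 hours).
P(N ≥ 6) = 1 − P(N ≤ 5) = 1 − Σ_{j=0}^{5} e^(−μ) μ^j/j! ≈ 0.8716.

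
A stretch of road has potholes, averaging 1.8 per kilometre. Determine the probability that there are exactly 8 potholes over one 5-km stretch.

Over the interval, μ = 1.8 × 5 = 9 (a 5-km stretch = 5 kilometres).
P(N = 8) = e^(−μ) μ^8/8! = e^(−9) · 9^8/40320 ≈ 0.1318.

0.1318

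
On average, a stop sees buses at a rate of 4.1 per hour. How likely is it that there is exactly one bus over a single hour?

0.0679

With mean μ = 4.1 per hour,
P(N = 1) = e^(−μ) μ^1/1! = e^(−4.1) · 4.1^1/1 ≈ 0.0679.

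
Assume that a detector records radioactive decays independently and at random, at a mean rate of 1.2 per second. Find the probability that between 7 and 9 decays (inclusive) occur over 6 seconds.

0.3893

Over the interval, μ = 1.2 × 6 = 7.2 (6 seconds).
P(7 ≤ N ≤ 9) = Σ_{j=7}^{9} e^(−7.2) · 7.2^j/j! ≈ 0.3893.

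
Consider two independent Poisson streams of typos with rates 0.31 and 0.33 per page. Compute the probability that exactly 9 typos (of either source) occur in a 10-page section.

0.0825

Independent Poisson processes superpose: combined rate λ = 0.31 + 0.33 = 0.64 per page.
Over the interval, μ = 0.64 × 10 = 6.4 (a 10-page section = 10 pages).
P(N = 9) = e^(−6.4) · 6.4^9/9! ≈ 0.0825.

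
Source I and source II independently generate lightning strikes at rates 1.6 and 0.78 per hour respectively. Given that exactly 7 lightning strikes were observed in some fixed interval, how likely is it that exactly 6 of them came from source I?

Given the total, each event is independently from source I with probability p = λ_I/(λ_I+λ_II) = 1.6/2.38 ≈ 0.6723.
So K ~ Binomial(7, 1.6/2.38): P(K = 6) = C(7,6) · (1.6/2.38)^6 · (0.78/2.38)^1 ≈ 0.2118.

0.2118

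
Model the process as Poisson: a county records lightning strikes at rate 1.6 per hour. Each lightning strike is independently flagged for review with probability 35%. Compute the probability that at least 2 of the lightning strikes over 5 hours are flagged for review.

0.7689

Thinning: the lightning strikes that are flagged for review themselves form a Poisson process with rate 0.35 × 1.6 = 0.56 per hour.
Over the interval, μ = 0.56 × 5 = 2.8 (5 hours).
P(N ≥ 2) = 1 − P(N ≤ 1) ≈ 0.7689.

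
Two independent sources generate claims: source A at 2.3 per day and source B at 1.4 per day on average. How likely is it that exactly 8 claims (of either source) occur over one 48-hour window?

Independent Poisson processes superpose: combined rate λ = 2.3 + 1.4 = 3.7 per day.
Over the interval, μ = 3.7 × 2 = 7.4 (a 48-hour window = 2 days).
P(N = 8) = e^(−7.4) · 7.4^8/8! ≈ 0.1363.

0.1363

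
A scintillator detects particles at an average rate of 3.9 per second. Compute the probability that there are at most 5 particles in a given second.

0.8006

With mean μ = 3.9 per second,
P(N ≤ 5) = Σ_{j=0}^{5} e^(−μ) μ^j/j! ≈ 0.8006.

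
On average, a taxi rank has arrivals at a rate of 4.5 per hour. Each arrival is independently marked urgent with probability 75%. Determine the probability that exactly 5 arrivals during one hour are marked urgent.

Thinning: the arrivals that are marked urgent themselves form a Poisson process with rate 0.75 × 4.5 = 3.375 per hour.
So μ = 3.375.
P(N = 5) = e^(−3.375) · 3.375^5/5! ≈ 0.1249.

0.1249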